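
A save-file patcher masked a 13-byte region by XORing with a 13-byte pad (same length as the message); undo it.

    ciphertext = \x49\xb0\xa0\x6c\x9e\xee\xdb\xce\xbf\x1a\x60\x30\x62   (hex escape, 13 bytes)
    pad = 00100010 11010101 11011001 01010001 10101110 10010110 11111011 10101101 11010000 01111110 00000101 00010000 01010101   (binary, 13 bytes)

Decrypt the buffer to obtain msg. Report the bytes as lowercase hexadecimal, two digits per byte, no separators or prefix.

6b65793d307820636f64652037

XOR is its own inverse, so applying the key byte-wise gives the result directly.
49 ⊕ 22 = 6b
b0 ⊕ d5 = 65
a0 ⊕ d9 = 79
6c ⊕ 51 = 3d
9e ⊕ ae = 30
ee ⊕ 96 = 78
db ⊕ fb = 20
ce ⊕ ad = 63
bf ⊕ d0 = 6f
1a ⊕ 7e = 64
60 ⊕ 05 = 65
30 ⊕ 10 = 20
62 ⊕ 55 = 37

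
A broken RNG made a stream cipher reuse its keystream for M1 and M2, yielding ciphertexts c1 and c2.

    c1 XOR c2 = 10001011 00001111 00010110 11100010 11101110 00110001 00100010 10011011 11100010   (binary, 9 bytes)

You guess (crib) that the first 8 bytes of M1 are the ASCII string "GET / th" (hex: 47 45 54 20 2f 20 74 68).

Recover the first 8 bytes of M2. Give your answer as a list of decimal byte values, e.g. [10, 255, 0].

[204, 74, 66, 194, 193, 17, 86, 243]

Since c1 ⊕ c2 = M1 ⊕ M2, XORing with the guessed M1 bytes yields the corresponding M2 bytes: M2 = (c1 ⊕ c2) ⊕ M1.
byte 0: 8b ⊕ 47 = cc
byte 1: 0f ⊕ 45 = 4a
byte 2: 16 ⊕ 54 = 42
byte 3: e2 ⊕ 20 = c2
byte 4: ee ⊕ 2f = c1
byte 5: 31 ⊕ 20 = 11
byte 6: 22 ⊕ 74 = 56
byte 7: 9b ⊕ 68 = f3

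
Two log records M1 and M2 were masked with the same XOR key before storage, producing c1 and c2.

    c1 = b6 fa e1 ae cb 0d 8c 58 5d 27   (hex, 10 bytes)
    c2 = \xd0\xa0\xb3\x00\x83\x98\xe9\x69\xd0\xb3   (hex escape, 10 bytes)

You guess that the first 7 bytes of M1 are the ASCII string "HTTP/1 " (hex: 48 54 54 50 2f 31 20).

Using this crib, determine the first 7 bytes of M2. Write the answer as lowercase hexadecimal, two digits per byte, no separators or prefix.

2e0e06fe67a445

First, c1 ⊕ c2 = (M1 ⊕ K) ⊕ (M2 ⊕ K) = M1 ⊕ M2, so the key drops out. Then M2 = (M1 ⊕ M2) ⊕ M1 over the first 7 bytes.
byte 0: (b6 ⊕ d0) ⊕ 48 = 66 ⊕ 48 = 2e
byte 1: (fa ⊕ a0) ⊕ 54 = 5a ⊕ 54 = 0e
byte 2: (e1 ⊕ b3) ⊕ 54 = 52 ⊕ 54 = 06
byte 3: (ae ⊕ 00) ⊕ 50 = ae ⊕ 50 = fe
byte 4: (cb ⊕ 83) ⊕ 2f = 48 ⊕ 2f = 67
byte 5: (0d ⊕ 98) ⊕ 31 = 95 ⊕ 31 = a4
byte 6: (8c ⊕ e9) ⊕ 20 = 65 ⊕ 20 = 45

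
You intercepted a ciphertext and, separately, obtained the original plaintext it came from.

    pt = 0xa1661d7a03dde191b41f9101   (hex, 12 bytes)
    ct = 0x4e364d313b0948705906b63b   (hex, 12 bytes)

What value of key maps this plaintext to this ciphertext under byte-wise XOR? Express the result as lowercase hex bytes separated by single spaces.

Since ct = pt ⊕ key, XORing both sides with pt gives key = pt ⊕ ct.
a1 xor 4e = ef
66 xor 36 = 50
1d xor 4d = 50
7a xor 31 = 4b
03 xor 3b = 38
dd xor 09 = d4
e1 xor 48 = a9
91 xor 70 = e1
b4 xor 59 = ed
1f xor 06 = 19
91 xor b6 = 27
01 xor 3b = 3a

ef 50 50 4b 38 d4 a9 e1 ed 19 27 3a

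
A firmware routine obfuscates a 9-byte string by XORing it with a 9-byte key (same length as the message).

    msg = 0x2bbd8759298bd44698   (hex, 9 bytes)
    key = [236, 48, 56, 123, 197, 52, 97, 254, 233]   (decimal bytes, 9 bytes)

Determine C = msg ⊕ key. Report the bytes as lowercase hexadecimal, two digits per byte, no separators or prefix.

byte 0: 2b XOR ec = c7
byte 1: bd XOR 30 = 8d
byte 2: 87 XOR 38 = bf
byte 3: 59 XOR 7b = 22
byte 4: 29 XOR c5 = ec
byte 5: 8b XOR 34 = bf
byte 6: d4 XOR 61 = b5
byte 7: 46 XOR fe = b8
byte 8: 98 XOR e9 = 71

c78dbf22ecbfb5b871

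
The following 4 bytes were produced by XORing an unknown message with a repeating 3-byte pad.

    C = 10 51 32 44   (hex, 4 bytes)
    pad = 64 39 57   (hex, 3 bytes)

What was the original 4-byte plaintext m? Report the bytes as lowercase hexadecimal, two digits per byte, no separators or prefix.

74686520

The 3-byte key repeats, so the effective keystream is 64 39 57 64.
byte 0: 10 ^ 64 = 74
byte 1: 51 ^ 39 = 68
byte 2: 32 ^ 57 = 65
byte 3: 44 ^ 64 = 20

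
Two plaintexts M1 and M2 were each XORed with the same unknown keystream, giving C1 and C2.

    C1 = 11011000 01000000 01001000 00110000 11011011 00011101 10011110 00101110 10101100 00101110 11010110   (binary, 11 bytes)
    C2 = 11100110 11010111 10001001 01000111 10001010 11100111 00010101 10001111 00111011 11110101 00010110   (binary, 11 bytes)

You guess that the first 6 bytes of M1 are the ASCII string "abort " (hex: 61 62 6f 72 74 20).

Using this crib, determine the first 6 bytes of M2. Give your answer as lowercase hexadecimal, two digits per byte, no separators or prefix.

First, C1 ⊕ C2 = (M1 ⊕ K) ⊕ (M2 ⊕ K) = M1 ⊕ M2, so the key drops out. Then M2 = (M1 ⊕ M2) ⊕ M1 over the first 6 bytes.
byte 0: (d8 ⊕ e6) ⊕ 61 = 3e ⊕ 61 = 5f
byte 1: (40 ⊕ d7) ⊕ 62 = 97 ⊕ 62 = f5
byte 2: (48 ⊕ 89) ⊕ 6f = c1 ⊕ 6f = ae
byte 3: (30 ⊕ 47) ⊕ 72 = 77 ⊕ 72 = 05
byte 4: (db ⊕ 8a) ⊕ 74 = 51 ⊕ 74 = 25
byte 5: (1d ⊕ e7) ⊕ 20 = fa ⊕ 20 = da

5ff5ae0525da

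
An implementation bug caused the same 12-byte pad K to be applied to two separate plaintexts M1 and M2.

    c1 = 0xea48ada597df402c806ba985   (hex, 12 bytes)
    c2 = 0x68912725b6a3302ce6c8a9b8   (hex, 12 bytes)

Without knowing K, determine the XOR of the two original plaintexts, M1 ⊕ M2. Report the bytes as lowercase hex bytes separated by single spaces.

c1 ⊕ c2 = (M1 ⊕ K) ⊕ (M2 ⊕ K) = M1 ⊕ M2 — the shared key cancels under XOR.
byte 0: ea XOR 68 = 82
byte 1: 48 XOR 91 = d9
byte 2: ad XOR 27 = 8a
byte 3: a5 XOR 25 = 80
byte 4: 97 XOR b6 = 21
byte 5: df XOR a3 = 7c
byte 6: 40 XOR 30 = 70
byte 7: 2c XOR 2c = 00
byte 8: 80 XOR e6 = 66
byte 9: 6b XOR c8 = a3
byte 10: a9 XOR a9 = 00
byte 11: 85 XOR b8 = 3d

82 d9 8a 80 21 7c 70 00 66 a3 00 3d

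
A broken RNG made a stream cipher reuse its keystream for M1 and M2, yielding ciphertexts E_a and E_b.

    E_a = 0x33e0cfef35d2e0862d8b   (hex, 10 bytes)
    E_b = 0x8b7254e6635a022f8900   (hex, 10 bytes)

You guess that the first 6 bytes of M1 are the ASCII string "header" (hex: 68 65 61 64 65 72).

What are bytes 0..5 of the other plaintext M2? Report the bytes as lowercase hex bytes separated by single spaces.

d0 f7 fa 6d 33 fa

First, E_a ⊕ E_b = (M1 ⊕ K) ⊕ (M2 ⊕ K) = M1 ⊕ M2, so the key drops out. Then M2 = (M1 ⊕ M2) ⊕ M1 over the first 6 bytes.
byte 0: (33 xor 8b) xor 68 = b8 xor 68 = d0
byte 1: (e0 xor 72) xor 65 = 92 xor 65 = f7
byte 2: (cf xor 54) xor 61 = 9b xor 61 = fa
byte 3: (ef xor e6) xor 64 = 09 xor 64 = 6d
byte 4: (35 xor 63) xor 65 = 56 xor 65 = 33
byte 5: (d2 xor 5a) xor 72 = 88 xor 72 = fa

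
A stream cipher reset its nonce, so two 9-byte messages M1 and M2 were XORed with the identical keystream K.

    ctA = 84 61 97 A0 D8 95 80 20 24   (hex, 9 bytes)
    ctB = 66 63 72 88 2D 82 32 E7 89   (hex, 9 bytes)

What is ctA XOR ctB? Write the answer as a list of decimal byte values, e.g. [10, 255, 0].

[226, 2, 229, 40, 245, 23, 178, 199, 173]

ctA ⊕ ctB = (M1 ⊕ K) ⊕ (M2 ⊕ K) = M1 ⊕ M2 — the shared key cancels under XOR.
byte 0: 10000100 XOR 01100110 = 11100010
byte 1: 01100001 XOR 01100011 = 00000010
byte 2: 10010111 XOR 01110010 = 11100101
byte 3: 10100000 XOR 10001000 = 00101000
byte 4: 11011000 XOR 00101101 = 11110101
byte 5: 10010101 XOR 10000010 = 00010111
byte 6: 10000000 XOR 00110010 = 10110010
byte 7: 00100000 XOR 11100111 = 11000111
byte 8: 00100100 XOR 10001001 = 10101101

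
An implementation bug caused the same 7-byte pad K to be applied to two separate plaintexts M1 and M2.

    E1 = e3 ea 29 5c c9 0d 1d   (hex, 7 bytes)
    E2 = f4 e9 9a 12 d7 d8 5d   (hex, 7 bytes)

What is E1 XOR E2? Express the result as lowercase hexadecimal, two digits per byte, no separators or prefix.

E1 ⊕ E2 = (M1 ⊕ K) ⊕ (M2 ⊕ K) = M1 ⊕ M2 — the shared key cancels under XOR.
byte 0: 227 ⊕ 244 =  23
byte 1: 234 ⊕ 233 =   3
byte 2:  41 ⊕ 154 = 179
byte 3:  92 ⊕  18 =  78
byte 4: 201 ⊕ 215 =  30
byte 5:  13 ⊕ 216 = 213
byte 6:  29 ⊕  93 =  64

1703b34e1ed540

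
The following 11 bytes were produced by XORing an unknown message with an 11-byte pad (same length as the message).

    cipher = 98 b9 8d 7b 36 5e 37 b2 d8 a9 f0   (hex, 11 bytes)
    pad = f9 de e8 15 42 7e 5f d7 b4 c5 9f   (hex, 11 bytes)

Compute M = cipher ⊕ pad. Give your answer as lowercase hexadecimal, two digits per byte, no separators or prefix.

98 ^ f9 = 61
b9 ^ de = 67
8d ^ e8 = 65
7b ^ 15 = 6e
36 ^ 42 = 74
5e ^ 7e = 20
37 ^ 5f = 68
b2 ^ d7 = 65
d8 ^ b4 = 6c
a9 ^ c5 = 6c
f0 ^ 9f = 6f

6167656e742068656c6c6f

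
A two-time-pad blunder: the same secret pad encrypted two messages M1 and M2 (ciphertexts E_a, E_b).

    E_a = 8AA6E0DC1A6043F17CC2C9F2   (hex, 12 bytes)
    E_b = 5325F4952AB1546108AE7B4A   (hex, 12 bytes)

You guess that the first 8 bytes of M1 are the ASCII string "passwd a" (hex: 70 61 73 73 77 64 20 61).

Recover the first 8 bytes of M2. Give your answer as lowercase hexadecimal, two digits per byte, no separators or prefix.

First, E_a ⊕ E_b = (M1 ⊕ K) ⊕ (M2 ⊕ K) = M1 ⊕ M2, so the key drops out. Then M2 = (M1 ⊕ M2) ⊕ M1 over the first 8 bytes.
byte 0: (8a ^ 53) ^ 70 = d9 ^ 70 = a9
byte 1: (a6 ^ 25) ^ 61 = 83 ^ 61 = e2
byte 2: (e0 ^ f4) ^ 73 = 14 ^ 73 = 67
byte 3: (dc ^ 95) ^ 73 = 49 ^ 73 = 3a
byte 4: (1a ^ 2a) ^ 77 = 30 ^ 77 = 47
byte 5: (60 ^ b1) ^ 64 = d1 ^ 64 = b5
byte 6: (43 ^ 54) ^ 20 = 17 ^ 20 = 37
byte 7: (f1 ^ 61) ^ 61 = 90 ^ 61 = f1

a9e2673a47b537f1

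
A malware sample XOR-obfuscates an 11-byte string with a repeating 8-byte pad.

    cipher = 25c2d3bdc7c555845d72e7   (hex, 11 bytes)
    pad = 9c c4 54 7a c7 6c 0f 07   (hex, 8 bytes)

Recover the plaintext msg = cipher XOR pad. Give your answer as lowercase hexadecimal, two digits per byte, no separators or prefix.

The 8-byte key repeats, so the effective keystream is 9c c4 54 7a c7 6c 0f 07 9c c4 54.
byte 0: 25 XOR 9c = b9
byte 1: c2 XOR c4 = 06
byte 2: d3 XOR 54 = 87
byte 3: bd XOR 7a = c7
byte 4: c7 XOR c7 = 00
byte 5: c5 XOR 6c = a9
byte 6: 55 XOR 0f = 5a
byte 7: 84 XOR 07 = 83
byte 8: 5d XOR 9c = c1
byte 9: 72 XOR c4 = b6
byte 10: e7 XOR 54 = b3

b90687c700a95a83c1b6b3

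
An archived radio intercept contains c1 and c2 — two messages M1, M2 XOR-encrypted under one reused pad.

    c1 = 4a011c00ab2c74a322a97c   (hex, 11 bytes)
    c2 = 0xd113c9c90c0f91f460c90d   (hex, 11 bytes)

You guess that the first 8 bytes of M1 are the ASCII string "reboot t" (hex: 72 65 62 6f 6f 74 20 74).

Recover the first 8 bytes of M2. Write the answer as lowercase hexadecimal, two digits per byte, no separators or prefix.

e977b7a6c857c523

First, c1 ⊕ c2 = (M1 ⊕ K) ⊕ (M2 ⊕ K) = M1 ⊕ M2, so the key drops out. Then M2 = (M1 ⊕ M2) ⊕ M1 over the first 8 bytes.
byte 0: (4a XOR d1) XOR 72 = 9b XOR 72 = e9
byte 1: (01 XOR 13) XOR 65 = 12 XOR 65 = 77
byte 2: (1c XOR c9) XOR 62 = d5 XOR 62 = b7
byte 3: (00 XOR c9) XOR 6f = c9 XOR 6f = a6
byte 4: (ab XOR 0c) XOR 6f = a7 XOR 6f = c8
byte 5: (2c XOR 0f) XOR 74 = 23 XOR 74 = 57
byte 6: (74 XOR 91) XOR 20 = e5 XOR 20 = c5
byte 7: (a3 XOR f4) XOR 74 = 57 XOR 74 = 23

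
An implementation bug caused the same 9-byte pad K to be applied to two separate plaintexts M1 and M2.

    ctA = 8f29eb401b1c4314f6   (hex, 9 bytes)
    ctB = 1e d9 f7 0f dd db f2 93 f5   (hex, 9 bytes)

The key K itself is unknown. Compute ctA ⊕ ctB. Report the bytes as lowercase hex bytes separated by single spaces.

ctA ⊕ ctB = (M1 ⊕ K) ⊕ (M2 ⊕ K) = M1 ⊕ M2 — the shared key cancels under XOR.
byte 0: 8f XOR 1e = 91
byte 1: 29 XOR d9 = f0
byte 2: eb XOR f7 = 1c
byte 3: 40 XOR 0f = 4f
byte 4: 1b XOR dd = c6
byte 5: 1c XOR db = c7
byte 6: 43 XOR f2 = b1
byte 7: 14 XOR 93 = 87
byte 8: f6 XOR f5 = 03

91 f0 1c 4f c6 c7 b1 87 03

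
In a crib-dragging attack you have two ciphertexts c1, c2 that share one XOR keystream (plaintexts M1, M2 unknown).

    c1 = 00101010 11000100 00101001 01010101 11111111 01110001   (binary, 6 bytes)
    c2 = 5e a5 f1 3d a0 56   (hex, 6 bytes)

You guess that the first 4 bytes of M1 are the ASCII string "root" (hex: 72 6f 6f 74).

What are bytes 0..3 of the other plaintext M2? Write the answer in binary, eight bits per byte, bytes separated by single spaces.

00000110 00001110 10110111 00011100

First, c1 ⊕ c2 = (M1 ⊕ K) ⊕ (M2 ⊕ K) = M1 ⊕ M2, so the key drops out. Then M2 = (M1 ⊕ M2) ⊕ M1 over the first 4 bytes.
byte 0: (2a xor 5e) xor 72 = 74 xor 72 = 06
byte 1: (c4 xor a5) xor 6f = 61 xor 6f = 0e
byte 2: (29 xor f1) xor 6f = d8 xor 6f = b7
byte 3: (55 xor 3d) xor 74 = 68 xor 74 = 1c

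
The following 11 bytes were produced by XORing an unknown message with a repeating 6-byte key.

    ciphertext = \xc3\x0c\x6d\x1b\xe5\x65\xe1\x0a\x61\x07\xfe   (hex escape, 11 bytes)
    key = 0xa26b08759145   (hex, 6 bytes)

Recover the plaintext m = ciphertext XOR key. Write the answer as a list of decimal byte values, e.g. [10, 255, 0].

[97, 103, 101, 110, 116, 32, 67, 97, 105, 114, 111]

The 6-byte key repeats, so the effective keystream is a2 6b 08 75 91 45 a2 6b 08 75 91.
byte 0: c3 XOR a2 = 61
byte 1: 0c XOR 6b = 67
byte 2: 6d XOR 08 = 65
byte 3: 1b XOR 75 = 6e
byte 4: e5 XOR 91 = 74
byte 5: 65 XOR 45 = 20
byte 6: e1 XOR a2 = 43
byte 7: 0a XOR 6b = 61
byte 8: 61 XOR 08 = 69
byte 9: 07 XOR 75 = 72
byte 10: fe XOR 91 = 6f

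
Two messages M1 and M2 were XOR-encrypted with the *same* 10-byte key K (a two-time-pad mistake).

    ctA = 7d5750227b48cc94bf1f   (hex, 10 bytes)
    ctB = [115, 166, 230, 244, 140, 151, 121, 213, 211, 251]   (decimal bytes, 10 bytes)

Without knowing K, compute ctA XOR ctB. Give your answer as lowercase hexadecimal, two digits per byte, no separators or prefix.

0ef1b6d6f7dfb5416ce4

ctA ⊕ ctB = (M1 ⊕ K) ⊕ (M2 ⊕ K) = M1 ⊕ M2 — the shared key cancels under XOR.
7d ⊕ 73 = 0e
57 ⊕ a6 = f1
50 ⊕ e6 = b6
22 ⊕ f4 = d6
7b ⊕ 8c = f7
48 ⊕ 97 = df
cc ⊕ 79 = b5
94 ⊕ d5 = 41
bf ⊕ d3 = 6c
1f ⊕ fb = e4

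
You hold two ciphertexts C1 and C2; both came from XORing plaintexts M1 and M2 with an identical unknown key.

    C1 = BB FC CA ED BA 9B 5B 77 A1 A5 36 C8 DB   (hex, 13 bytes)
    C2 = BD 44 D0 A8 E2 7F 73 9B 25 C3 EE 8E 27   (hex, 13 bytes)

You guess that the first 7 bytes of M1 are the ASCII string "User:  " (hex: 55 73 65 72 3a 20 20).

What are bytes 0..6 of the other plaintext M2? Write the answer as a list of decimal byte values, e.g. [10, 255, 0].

[83, 203, 127, 55, 98, 196, 8]

First, C1 ⊕ C2 = (M1 ⊕ K) ⊕ (M2 ⊕ K) = M1 ⊕ M2, so the key drops out. Then M2 = (M1 ⊕ M2) ⊕ M1 over the first 7 bytes.
byte 0: (bb XOR bd) XOR 55 = 06 XOR 55 = 53
byte 1: (fc XOR 44) XOR 73 = b8 XOR 73 = cb
byte 2: (ca XOR d0) XOR 65 = 1a XOR 65 = 7f
byte 3: (ed XOR a8) XOR 72 = 45 XOR 72 = 37
byte 4: (ba XOR e2) XOR 3a = 58 XOR 3a = 62
byte 5: (9b XOR 7f) XOR 20 = e4 XOR 20 = c4
byte 6: (5b XOR 73) XOR 20 = 28 XOR 20 = 08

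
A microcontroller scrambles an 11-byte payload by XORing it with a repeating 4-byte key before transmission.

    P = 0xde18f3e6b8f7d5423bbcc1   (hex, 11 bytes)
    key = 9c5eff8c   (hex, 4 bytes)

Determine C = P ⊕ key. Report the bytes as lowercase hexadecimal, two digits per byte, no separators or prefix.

The 4-byte key repeats, so the effective keystream is 9c 5e ff 8c 9c 5e ff 8c 9c 5e ff.
byte 0: de xor 9c = 42
byte 1: 18 xor 5e = 46
byte 2: f3 xor ff = 0c
byte 3: e6 xor 8c = 6a
byte 4: b8 xor 9c = 24
byte 5: f7 xor 5e = a9
byte 6: d5 xor ff = 2a
byte 7: 42 xor 8c = ce
byte 8: 3b xor 9c = a7
byte 9: bc xor 5e = e2
byte 10: c1 xor ff = 3e

42460c6a24a92acea7e23e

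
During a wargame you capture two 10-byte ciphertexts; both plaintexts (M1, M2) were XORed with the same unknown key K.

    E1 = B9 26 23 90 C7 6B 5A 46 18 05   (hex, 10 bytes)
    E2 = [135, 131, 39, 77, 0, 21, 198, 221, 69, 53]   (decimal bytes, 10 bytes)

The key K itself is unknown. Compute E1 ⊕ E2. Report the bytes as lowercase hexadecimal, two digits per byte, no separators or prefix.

E1 ⊕ E2 = (M1 ⊕ K) ⊕ (M2 ⊕ K) = M1 ⊕ M2 — the shared key cancels under XOR.
10111001 ^ 10000111 = 00111110
00100110 ^ 10000011 = 10100101
00100011 ^ 00100111 = 00000100
10010000 ^ 01001101 = 11011101
11000111 ^ 00000000 = 11000111
01101011 ^ 00010101 = 01111110
01011010 ^ 11000110 = 10011100
01000110 ^ 11011101 = 10011011
00011000 ^ 01000101 = 01011101
00000101 ^ 00110101 = 00110000

3ea504ddc77e9c9b5d30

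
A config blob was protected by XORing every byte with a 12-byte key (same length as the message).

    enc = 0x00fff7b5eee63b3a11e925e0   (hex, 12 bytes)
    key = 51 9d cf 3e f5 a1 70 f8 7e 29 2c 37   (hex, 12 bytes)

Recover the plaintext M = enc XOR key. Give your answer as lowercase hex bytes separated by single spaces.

00 XOR 51 = 51
ff XOR 9d = 62
f7 XOR cf = 38
b5 XOR 3e = 8b
ee XOR f5 = 1b
e6 XOR a1 = 47
3b XOR 70 = 4b
3a XOR f8 = c2
11 XOR 7e = 6f
e9 XOR 29 = c0
25 XOR 2c = 09
e0 XOR 37 = d7

51 62 38 8b 1b 47 4b c2 6f c0 09 d7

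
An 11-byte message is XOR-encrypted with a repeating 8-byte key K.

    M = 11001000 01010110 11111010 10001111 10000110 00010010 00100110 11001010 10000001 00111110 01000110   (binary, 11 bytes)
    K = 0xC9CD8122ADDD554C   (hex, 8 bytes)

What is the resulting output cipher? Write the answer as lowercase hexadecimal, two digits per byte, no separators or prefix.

The 8-byte key repeats, so the effective keystream is c9 cd 81 22 ad dd 55 4c c9 cd 81.
byte 0: c8 ^ c9 = 01
byte 1: 56 ^ cd = 9b
byte 2: fa ^ 81 = 7b
byte 3: 8f ^ 22 = ad
byte 4: 86 ^ ad = 2b
byte 5: 12 ^ dd = cf
byte 6: 26 ^ 55 = 73
byte 7: ca ^ 4c = 86
byte 8: 81 ^ c9 = 48
byte 9: 3e ^ cd = f3
byte 10: 46 ^ 81 = c7

019b7bad2bcf738648f3c7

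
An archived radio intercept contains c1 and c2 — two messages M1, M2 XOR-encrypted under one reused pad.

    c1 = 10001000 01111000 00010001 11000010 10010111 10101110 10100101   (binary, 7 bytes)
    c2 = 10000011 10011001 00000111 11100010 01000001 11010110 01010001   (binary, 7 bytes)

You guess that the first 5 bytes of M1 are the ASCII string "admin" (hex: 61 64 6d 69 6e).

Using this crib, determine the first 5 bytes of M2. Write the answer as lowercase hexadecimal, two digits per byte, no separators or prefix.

First, c1 ⊕ c2 = (M1 ⊕ K) ⊕ (M2 ⊕ K) = M1 ⊕ M2, so the key drops out. Then M2 = (M1 ⊕ M2) ⊕ M1 over the first 5 bytes.
byte 0: (88 ⊕ 83) ⊕ 61 = 0b ⊕ 61 = 6a
byte 1: (78 ⊕ 99) ⊕ 64 = e1 ⊕ 64 = 85
byte 2: (11 ⊕ 07) ⊕ 6d = 16 ⊕ 6d = 7b
byte 3: (c2 ⊕ e2) ⊕ 69 = 20 ⊕ 69 = 49
byte 4: (97 ⊕ 41) ⊕ 6e = d6 ⊕ 6e = b8

6a857b49b8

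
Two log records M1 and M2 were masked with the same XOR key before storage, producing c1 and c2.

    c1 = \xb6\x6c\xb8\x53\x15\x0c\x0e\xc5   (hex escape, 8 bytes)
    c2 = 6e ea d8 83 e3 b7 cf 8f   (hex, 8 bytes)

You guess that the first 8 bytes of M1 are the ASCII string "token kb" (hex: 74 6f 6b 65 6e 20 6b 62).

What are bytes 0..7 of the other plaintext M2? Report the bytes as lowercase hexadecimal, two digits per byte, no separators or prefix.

First, c1 ⊕ c2 = (M1 ⊕ K) ⊕ (M2 ⊕ K) = M1 ⊕ M2, so the key drops out. Then M2 = (M1 ⊕ M2) ⊕ M1 over the first 8 bytes.
byte 0: (b6 xor 6e) xor 74 = d8 xor 74 = ac
byte 1: (6c xor ea) xor 6f = 86 xor 6f = e9
byte 2: (b8 xor d8) xor 6b = 60 xor 6b = 0b
byte 3: (53 xor 83) xor 65 = d0 xor 65 = b5
byte 4: (15 xor e3) xor 6e = f6 xor 6e = 98
byte 5: (0c xor b7) xor 20 = bb xor 20 = 9b
byte 6: (0e xor cf) xor 6b = c1 xor 6b = aa
byte 7: (c5 xor 8f) xor 62 = 4a xor 62 = 28

ace90bb5989baa28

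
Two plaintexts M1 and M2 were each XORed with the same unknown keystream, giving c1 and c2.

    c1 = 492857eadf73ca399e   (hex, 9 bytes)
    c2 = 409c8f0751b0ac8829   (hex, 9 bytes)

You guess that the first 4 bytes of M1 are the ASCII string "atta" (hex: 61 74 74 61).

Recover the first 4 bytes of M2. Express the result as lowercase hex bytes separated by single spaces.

First, c1 ⊕ c2 = (M1 ⊕ K) ⊕ (M2 ⊕ K) = M1 ⊕ M2, so the key drops out. Then M2 = (M1 ⊕ M2) ⊕ M1 over the first 4 bytes.
byte 0: (49 xor 40) xor 61 = 09 xor 61 = 68
byte 1: (28 xor 9c) xor 74 = b4 xor 74 = c0
byte 2: (57 xor 8f) xor 74 = d8 xor 74 = ac
byte 3: (ea xor 07) xor 61 = ed xor 61 = 8c

68 c0 ac 8c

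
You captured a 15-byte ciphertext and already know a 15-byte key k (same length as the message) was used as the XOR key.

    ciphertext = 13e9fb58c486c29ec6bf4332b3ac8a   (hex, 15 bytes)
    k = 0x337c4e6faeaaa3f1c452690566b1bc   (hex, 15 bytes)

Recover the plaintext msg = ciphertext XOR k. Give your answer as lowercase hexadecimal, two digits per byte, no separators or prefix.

2095b5376a2c616f02ed2a37d51d36

XOR is its own inverse, so applying the key byte-wise gives the result directly.
13 ⊕ 33 = 20
e9 ⊕ 7c = 95
fb ⊕ 4e = b5
58 ⊕ 6f = 37
c4 ⊕ ae = 6a
86 ⊕ aa = 2c
c2 ⊕ a3 = 61
9e ⊕ f1 = 6f
c6 ⊕ c4 = 02
bf ⊕ 52 = ed
43 ⊕ 69 = 2a
32 ⊕ 05 = 37
b3 ⊕ 66 = d5
ac ⊕ b1 = 1d
8a ⊕ bc = 36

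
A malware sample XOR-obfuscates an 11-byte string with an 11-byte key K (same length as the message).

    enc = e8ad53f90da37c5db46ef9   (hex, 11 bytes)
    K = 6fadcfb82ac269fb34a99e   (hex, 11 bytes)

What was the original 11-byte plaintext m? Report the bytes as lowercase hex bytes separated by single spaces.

e8 ^ 6f = 87
ad ^ ad = 00
53 ^ cf = 9c
f9 ^ b8 = 41
0d ^ 2a = 27
a3 ^ c2 = 61
7c ^ 69 = 15
5d ^ fb = a6
b4 ^ 34 = 80
6e ^ a9 = c7
f9 ^ 9e = 67

87 00 9c 41 27 61 15 a6 80 c7 67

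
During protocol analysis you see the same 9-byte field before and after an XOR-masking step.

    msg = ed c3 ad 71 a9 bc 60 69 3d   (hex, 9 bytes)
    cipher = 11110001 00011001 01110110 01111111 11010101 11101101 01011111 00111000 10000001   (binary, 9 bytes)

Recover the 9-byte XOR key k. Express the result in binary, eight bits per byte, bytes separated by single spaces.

Since cipher = msg ⊕ k, XORing both sides with msg gives k = msg ⊕ cipher.
byte 0: ed xor f1 = 1c
byte 1: c3 xor 19 = da
byte 2: ad xor 76 = db
byte 3: 71 xor 7f = 0e
byte 4: a9 xor d5 = 7c
byte 5: bc xor ed = 51
byte 6: 60 xor 5f = 3f
byte 7: 69 xor 38 = 51
byte 8: 3d xor 81 = bc

00011100 11011010 11011011 00001110 01111100 01010001 00111111 01010001 10111100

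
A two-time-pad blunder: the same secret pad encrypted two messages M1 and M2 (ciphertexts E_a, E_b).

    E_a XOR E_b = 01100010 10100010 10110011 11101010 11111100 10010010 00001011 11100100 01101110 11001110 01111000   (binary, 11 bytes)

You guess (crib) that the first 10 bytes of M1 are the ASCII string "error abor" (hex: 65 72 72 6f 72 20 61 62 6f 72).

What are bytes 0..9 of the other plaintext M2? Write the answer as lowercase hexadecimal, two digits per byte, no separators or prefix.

07d0c1858eb26a8601bc

Since E_a ⊕ E_b = M1 ⊕ M2, XORing with the guessed M1 bytes yields the corresponding M2 bytes: M2 = (E_a ⊕ E_b) ⊕ M1.
byte 0: 62 xor 65 = 07
byte 1: a2 xor 72 = d0
byte 2: b3 xor 72 = c1
byte 3: ea xor 6f = 85
byte 4: fc xor 72 = 8e
byte 5: 92 xor 20 = b2
byte 6: 0b xor 61 = 6a
byte 7: e4 xor 62 = 86
byte 8: 6e xor 6f = 01
byte 9: ce xor 72 = bc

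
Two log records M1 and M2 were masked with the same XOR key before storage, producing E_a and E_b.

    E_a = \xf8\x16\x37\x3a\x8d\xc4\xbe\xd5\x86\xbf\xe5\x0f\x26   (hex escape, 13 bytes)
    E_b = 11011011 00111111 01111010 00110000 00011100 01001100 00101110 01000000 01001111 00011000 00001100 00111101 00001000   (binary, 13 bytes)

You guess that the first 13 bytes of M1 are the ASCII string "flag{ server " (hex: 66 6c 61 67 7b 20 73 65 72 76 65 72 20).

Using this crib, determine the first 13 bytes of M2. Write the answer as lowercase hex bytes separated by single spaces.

First, E_a ⊕ E_b = (M1 ⊕ K) ⊕ (M2 ⊕ K) = M1 ⊕ M2, so the key drops out. Then M2 = (M1 ⊕ M2) ⊕ M1 over the first 13 bytes.
byte 0: (f8 ⊕ db) ⊕ 66 = 23 ⊕ 66 = 45
byte 1: (16 ⊕ 3f) ⊕ 6c = 29 ⊕ 6c = 45
byte 2: (37 ⊕ 7a) ⊕ 61 = 4d ⊕ 61 = 2c
byte 3: (3a ⊕ 30) ⊕ 67 = 0a ⊕ 67 = 6d
byte 4: (8d ⊕ 1c) ⊕ 7b = 91 ⊕ 7b = ea
byte 5: (c4 ⊕ 4c) ⊕ 20 = 88 ⊕ 20 = a8
byte 6: (be ⊕ 2e) ⊕ 73 = 90 ⊕ 73 = e3
byte 7: (d5 ⊕ 40) ⊕ 65 = 95 ⊕ 65 = f0
byte 8: (86 ⊕ 4f) ⊕ 72 = c9 ⊕ 72 = bb
byte 9: (bf ⊕ 18) ⊕ 76 = a7 ⊕ 76 = d1
byte 10: (e5 ⊕ 0c) ⊕ 65 = e9 ⊕ 65 = 8c
byte 11: (0f ⊕ 3d) ⊕ 72 = 32 ⊕ 72 = 40
byte 12: (26 ⊕ 08) ⊕ 20 = 2e ⊕ 20 = 0e

45 45 2c 6d ea a8 e3 f0 bb d1 8c 40 0e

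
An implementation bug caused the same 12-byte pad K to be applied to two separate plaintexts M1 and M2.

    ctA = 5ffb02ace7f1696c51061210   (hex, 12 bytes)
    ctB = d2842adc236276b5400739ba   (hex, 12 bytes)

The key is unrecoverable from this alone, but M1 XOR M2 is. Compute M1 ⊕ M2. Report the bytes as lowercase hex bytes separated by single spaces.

ctA ⊕ ctB = (M1 ⊕ K) ⊕ (M2 ⊕ K) = M1 ⊕ M2 — the shared key cancels under XOR.
5f ^ d2 = 8d
fb ^ 84 = 7f
02 ^ 2a = 28
ac ^ dc = 70
e7 ^ 23 = c4
f1 ^ 62 = 93
69 ^ 76 = 1f
6c ^ b5 = d9
51 ^ 40 = 11
06 ^ 07 = 01
12 ^ 39 = 2b
10 ^ ba = aa

8d 7f 28 70 c4 93 1f d9 11 01 2b aa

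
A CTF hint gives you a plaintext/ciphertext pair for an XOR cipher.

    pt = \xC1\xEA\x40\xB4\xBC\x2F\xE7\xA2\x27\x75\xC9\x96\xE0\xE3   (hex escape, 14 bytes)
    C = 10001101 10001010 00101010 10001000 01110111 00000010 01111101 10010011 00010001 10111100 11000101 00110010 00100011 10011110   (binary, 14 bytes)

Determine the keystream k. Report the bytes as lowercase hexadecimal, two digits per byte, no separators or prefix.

4c606a3ccb2d9a3136c90ca4c37d

Since C = pt ⊕ k, XORing both sides with pt gives k = pt ⊕ C.
byte 0: c1 xor 8d = 4c
byte 1: ea xor 8a = 60
byte 2: 40 xor 2a = 6a
byte 3: b4 xor 88 = 3c
byte 4: bc xor 77 = cb
byte 5: 2f xor 02 = 2d
byte 6: e7 xor 7d = 9a
byte 7: a2 xor 93 = 31
byte 8: 27 xor 11 = 36
byte 9: 75 xor bc = c9
byte 10: c9 xor c5 = 0c
byte 11: 96 xor 32 = a4
byte 12: e0 xor 23 = c3
byte 13: e3 xor 9e = 7d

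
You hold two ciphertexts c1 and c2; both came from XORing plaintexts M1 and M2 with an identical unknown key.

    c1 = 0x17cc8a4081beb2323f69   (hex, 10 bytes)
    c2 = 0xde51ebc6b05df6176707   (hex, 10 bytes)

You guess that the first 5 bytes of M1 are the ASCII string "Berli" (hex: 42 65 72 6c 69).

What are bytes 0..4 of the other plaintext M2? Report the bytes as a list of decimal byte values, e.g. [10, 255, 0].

[139, 248, 19, 234, 88]

First, c1 ⊕ c2 = (M1 ⊕ K) ⊕ (M2 ⊕ K) = M1 ⊕ M2, so the key drops out. Then M2 = (M1 ⊕ M2) ⊕ M1 over the first 5 bytes.
byte 0: (17 xor de) xor 42 = c9 xor 42 = 8b
byte 1: (cc xor 51) xor 65 = 9d xor 65 = f8
byte 2: (8a xor eb) xor 72 = 61 xor 72 = 13
byte 3: (40 xor c6) xor 6c = 86 xor 6c = ea
byte 4: (81 xor b0) xor 69 = 31 xor 69 = 58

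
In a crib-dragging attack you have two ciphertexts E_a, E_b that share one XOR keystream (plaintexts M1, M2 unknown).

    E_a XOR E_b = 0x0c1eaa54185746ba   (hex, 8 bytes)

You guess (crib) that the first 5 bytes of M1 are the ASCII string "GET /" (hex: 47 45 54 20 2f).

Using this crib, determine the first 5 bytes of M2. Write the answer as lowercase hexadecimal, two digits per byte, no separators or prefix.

Since E_a ⊕ E_b = M1 ⊕ M2, XORing with the guessed M1 bytes yields the corresponding M2 bytes: M2 = (E_a ⊕ E_b) ⊕ M1.
byte 0:  12 ⊕  71 =  75
byte 1:  30 ⊕  69 =  91
byte 2: 170 ⊕  84 = 254
byte 3:  84 ⊕  32 = 116
byte 4:  24 ⊕  47 =  55

4b5bfe7437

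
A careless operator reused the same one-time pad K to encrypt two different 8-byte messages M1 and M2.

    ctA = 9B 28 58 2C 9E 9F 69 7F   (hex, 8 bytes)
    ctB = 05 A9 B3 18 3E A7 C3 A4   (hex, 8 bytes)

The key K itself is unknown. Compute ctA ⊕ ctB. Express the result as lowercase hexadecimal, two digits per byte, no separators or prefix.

9e81eb34a038aadb

ctA ⊕ ctB = (M1 ⊕ K) ⊕ (M2 ⊕ K) = M1 ⊕ M2 — the shared key cancels under XOR.
byte 0: 9b xor 05 = 9e
byte 1: 28 xor a9 = 81
byte 2: 58 xor b3 = eb
byte 3: 2c xor 18 = 34
byte 4: 9e xor 3e = a0
byte 5: 9f xor a7 = 38
byte 6: 69 xor c3 = aa
byte 7: 7f xor a4 = db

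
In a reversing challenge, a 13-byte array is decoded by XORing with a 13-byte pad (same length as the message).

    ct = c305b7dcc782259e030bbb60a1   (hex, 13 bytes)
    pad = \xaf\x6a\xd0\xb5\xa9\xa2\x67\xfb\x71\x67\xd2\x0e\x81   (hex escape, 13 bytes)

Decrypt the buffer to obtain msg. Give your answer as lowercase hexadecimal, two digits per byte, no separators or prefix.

6c6f67696e204265726c696e20

c3 XOR af = 6c
05 XOR 6a = 6f
b7 XOR d0 = 67
dc XOR b5 = 69
c7 XOR a9 = 6e
82 XOR a2 = 20
25 XOR 67 = 42
9e XOR fb = 65
03 XOR 71 = 72
0b XOR 67 = 6c
bb XOR d2 = 69
60 XOR 0e = 6e
a1 XOR 81 = 20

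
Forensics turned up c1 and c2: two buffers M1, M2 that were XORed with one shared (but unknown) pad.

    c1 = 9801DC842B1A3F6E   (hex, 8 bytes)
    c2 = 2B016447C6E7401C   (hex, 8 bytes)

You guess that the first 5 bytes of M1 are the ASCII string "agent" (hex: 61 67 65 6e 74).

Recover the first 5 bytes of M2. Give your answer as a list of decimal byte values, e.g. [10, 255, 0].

[210, 103, 221, 173, 153]

First, c1 ⊕ c2 = (M1 ⊕ K) ⊕ (M2 ⊕ K) = M1 ⊕ M2, so the key drops out. Then M2 = (M1 ⊕ M2) ⊕ M1 over the first 5 bytes.
byte 0: (98 xor 2b) xor 61 = b3 xor 61 = d2
byte 1: (01 xor 01) xor 67 = 00 xor 67 = 67
byte 2: (dc xor 64) xor 65 = b8 xor 65 = dd
byte 3: (84 xor 47) xor 6e = c3 xor 6e = ad
byte 4: (2b xor c6) xor 74 = ed xor 74 = 99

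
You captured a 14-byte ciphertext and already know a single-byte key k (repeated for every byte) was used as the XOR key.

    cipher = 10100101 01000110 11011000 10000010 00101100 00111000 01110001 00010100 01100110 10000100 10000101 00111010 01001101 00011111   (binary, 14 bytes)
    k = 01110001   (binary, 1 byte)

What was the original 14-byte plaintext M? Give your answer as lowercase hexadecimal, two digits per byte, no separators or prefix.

The 1-byte key repeats, so the effective keystream is 71 71 71 71 71 71 71 71 71 71 71 71 71 71.
byte 0: a5 ⊕ 71 = d4
byte 1: 46 ⊕ 71 = 37
byte 2: d8 ⊕ 71 = a9
byte 3: 82 ⊕ 71 = f3
byte 4: 2c ⊕ 71 = 5d
byte 5: 38 ⊕ 71 = 49
byte 6: 71 ⊕ 71 = 00
byte 7: 14 ⊕ 71 = 65
byte 8: 66 ⊕ 71 = 17
byte 9: 84 ⊕ 71 = f5
byte 10: 85 ⊕ 71 = f4
byte 11: 3a ⊕ 71 = 4b
byte 12: 4d ⊕ 71 = 3c
byte 13: 1f ⊕ 71 = 6e

d437a9f35d49006517f5f44b3c6e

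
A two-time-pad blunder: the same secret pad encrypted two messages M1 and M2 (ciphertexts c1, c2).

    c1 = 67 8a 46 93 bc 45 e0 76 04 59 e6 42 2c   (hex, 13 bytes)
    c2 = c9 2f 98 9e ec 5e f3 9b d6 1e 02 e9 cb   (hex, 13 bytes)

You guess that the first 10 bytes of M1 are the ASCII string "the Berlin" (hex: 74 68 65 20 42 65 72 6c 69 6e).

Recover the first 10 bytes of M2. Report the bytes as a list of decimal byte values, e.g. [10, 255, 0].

First, c1 ⊕ c2 = (M1 ⊕ K) ⊕ (M2 ⊕ K) = M1 ⊕ M2, so the key drops out. Then M2 = (M1 ⊕ M2) ⊕ M1 over the first 10 bytes.
byte 0: (67 ^ c9) ^ 74 = ae ^ 74 = da
byte 1: (8a ^ 2f) ^ 68 = a5 ^ 68 = cd
byte 2: (46 ^ 98) ^ 65 = de ^ 65 = bb
byte 3: (93 ^ 9e) ^ 20 = 0d ^ 20 = 2d
byte 4: (bc ^ ec) ^ 42 = 50 ^ 42 = 12
byte 5: (45 ^ 5e) ^ 65 = 1b ^ 65 = 7e
byte 6: (e0 ^ f3) ^ 72 = 13 ^ 72 = 61
byte 7: (76 ^ 9b) ^ 6c = ed ^ 6c = 81
byte 8: (04 ^ d6) ^ 69 = d2 ^ 69 = bb
byte 9: (59 ^ 1e) ^ 6e = 47 ^ 6e = 29

[218, 205, 187, 45, 18, 126, 97, 129, 187, 41]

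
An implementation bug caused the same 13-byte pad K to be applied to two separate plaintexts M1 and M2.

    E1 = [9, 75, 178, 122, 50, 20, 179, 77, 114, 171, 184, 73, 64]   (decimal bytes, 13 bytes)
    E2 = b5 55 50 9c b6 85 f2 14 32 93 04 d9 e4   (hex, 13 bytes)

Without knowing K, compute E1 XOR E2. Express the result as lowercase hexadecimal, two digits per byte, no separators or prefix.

E1 ⊕ E2 = (M1 ⊕ K) ⊕ (M2 ⊕ K) = M1 ⊕ M2 — the shared key cancels under XOR.
  9 XOR 181 = 188
 75 XOR  85 =  30
178 XOR  80 = 226
122 XOR 156 = 230
 50 XOR 182 = 132
 20 XOR 133 = 145
179 XOR 242 =  65
 77 XOR  20 =  89
114 XOR  50 =  64
171 XOR 147 =  56
184 XOR   4 = 188
 73 XOR 217 = 144
 64 XOR 228 = 164

bc1ee2e6849141594038bc90a4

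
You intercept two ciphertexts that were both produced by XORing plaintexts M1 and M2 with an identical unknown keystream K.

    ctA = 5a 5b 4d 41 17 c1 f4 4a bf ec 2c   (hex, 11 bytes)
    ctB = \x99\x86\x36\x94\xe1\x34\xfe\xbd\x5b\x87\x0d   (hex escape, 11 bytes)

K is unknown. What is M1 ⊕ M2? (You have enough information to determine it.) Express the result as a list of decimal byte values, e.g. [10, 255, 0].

ctA ⊕ ctB = (M1 ⊕ K) ⊕ (M2 ⊕ K) = M1 ⊕ M2 — the shared key cancels under XOR.
5a ^ 99 = c3
5b ^ 86 = dd
4d ^ 36 = 7b
41 ^ 94 = d5
17 ^ e1 = f6
c1 ^ 34 = f5
f4 ^ fe = 0a
4a ^ bd = f7
bf ^ 5b = e4
ec ^ 87 = 6b
2c ^ 0d = 21

[195, 221, 123, 213, 246, 245, 10, 247, 228, 107, 33]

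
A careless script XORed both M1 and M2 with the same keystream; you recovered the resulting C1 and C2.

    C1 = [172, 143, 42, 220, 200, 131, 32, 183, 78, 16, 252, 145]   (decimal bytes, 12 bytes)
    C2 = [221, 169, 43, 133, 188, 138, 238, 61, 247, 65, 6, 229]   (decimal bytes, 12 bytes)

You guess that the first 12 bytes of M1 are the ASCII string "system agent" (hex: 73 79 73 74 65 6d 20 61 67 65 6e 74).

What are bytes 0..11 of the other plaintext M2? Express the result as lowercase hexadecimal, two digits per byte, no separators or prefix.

025f722d1164eeebde349400

First, C1 ⊕ C2 = (M1 ⊕ K) ⊕ (M2 ⊕ K) = M1 ⊕ M2, so the key drops out. Then M2 = (M1 ⊕ M2) ⊕ M1 over the first 12 bytes.
byte 0: (ac XOR dd) XOR 73 = 71 XOR 73 = 02
byte 1: (8f XOR a9) XOR 79 = 26 XOR 79 = 5f
byte 2: (2a XOR 2b) XOR 73 = 01 XOR 73 = 72
byte 3: (dc XOR 85) XOR 74 = 59 XOR 74 = 2d
byte 4: (c8 XOR bc) XOR 65 = 74 XOR 65 = 11
byte 5: (83 XOR 8a) XOR 6d = 09 XOR 6d = 64
byte 6: (20 XOR ee) XOR 20 = ce XOR 20 = ee
byte 7: (b7 XOR 3d) XOR 61 = 8a XOR 61 = eb
byte 8: (4e XOR f7) XOR 67 = b9 XOR 67 = de
byte 9: (10 XOR 41) XOR 65 = 51 XOR 65 = 34
byte 10: (fc XOR 06) XOR 6e = fa XOR 6e = 94
byte 11: (91 XOR e5) XOR 74 = 74 XOR 74 = 00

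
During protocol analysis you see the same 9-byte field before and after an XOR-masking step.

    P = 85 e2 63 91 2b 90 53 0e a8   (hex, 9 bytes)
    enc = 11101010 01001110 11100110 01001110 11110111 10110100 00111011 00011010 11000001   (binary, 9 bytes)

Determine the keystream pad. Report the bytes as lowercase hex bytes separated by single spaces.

Since enc = P ⊕ pad, XORing both sides with P gives pad = P ⊕ enc.
byte 0: 133 xor 234 = 111
byte 1: 226 xor  78 = 172
byte 2:  99 xor 230 = 133
byte 3: 145 xor  78 = 223
byte 4:  43 xor 247 = 220
byte 5: 144 xor 180 =  36
byte 6:  83 xor  59 = 104
byte 7:  14 xor  26 =  20
byte 8: 168 xor 193 = 105

6f ac 85 df dc 24 68 14 69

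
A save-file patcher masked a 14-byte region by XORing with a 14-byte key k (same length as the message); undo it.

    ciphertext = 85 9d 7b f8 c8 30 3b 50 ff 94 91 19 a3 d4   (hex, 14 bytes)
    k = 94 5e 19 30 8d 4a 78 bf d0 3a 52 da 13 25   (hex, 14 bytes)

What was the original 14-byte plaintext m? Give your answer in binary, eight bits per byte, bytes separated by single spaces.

00010001 11000011 01100010 11001000 01000101 01111010 01000011 11101111 00101111 10101110 11000011 11000011 10110000 11110001

XOR is its own inverse, so applying the key byte-wise gives the result directly.
85 XOR 94 = 11
9d XOR 5e = c3
7b XOR 19 = 62
f8 XOR 30 = c8
c8 XOR 8d = 45
30 XOR 4a = 7a
3b XOR 78 = 43
50 XOR bf = ef
ff XOR d0 = 2f
94 XOR 3a = ae
91 XOR 52 = c3
19 XOR da = c3
a3 XOR 13 = b0
d4 XOR 25 = f1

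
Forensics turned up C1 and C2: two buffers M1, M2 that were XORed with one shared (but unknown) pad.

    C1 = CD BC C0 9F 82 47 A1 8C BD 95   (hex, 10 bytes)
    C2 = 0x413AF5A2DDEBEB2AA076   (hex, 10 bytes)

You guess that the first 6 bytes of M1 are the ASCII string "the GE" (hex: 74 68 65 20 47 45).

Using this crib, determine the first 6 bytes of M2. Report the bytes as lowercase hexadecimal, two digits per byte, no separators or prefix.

First, C1 ⊕ C2 = (M1 ⊕ K) ⊕ (M2 ⊕ K) = M1 ⊕ M2, so the key drops out. Then M2 = (M1 ⊕ M2) ⊕ M1 over the first 6 bytes.
byte 0: (cd ^ 41) ^ 74 = 8c ^ 74 = f8
byte 1: (bc ^ 3a) ^ 68 = 86 ^ 68 = ee
byte 2: (c0 ^ f5) ^ 65 = 35 ^ 65 = 50
byte 3: (9f ^ a2) ^ 20 = 3d ^ 20 = 1d
byte 4: (82 ^ dd) ^ 47 = 5f ^ 47 = 18
byte 5: (47 ^ eb) ^ 45 = ac ^ 45 = e9

f8ee501d18e9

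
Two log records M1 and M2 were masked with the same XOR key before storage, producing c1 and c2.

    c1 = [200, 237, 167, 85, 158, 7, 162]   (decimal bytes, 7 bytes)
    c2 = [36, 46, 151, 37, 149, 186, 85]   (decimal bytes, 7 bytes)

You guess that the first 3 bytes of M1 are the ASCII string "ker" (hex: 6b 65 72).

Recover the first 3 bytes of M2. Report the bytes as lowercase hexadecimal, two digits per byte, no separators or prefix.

87a642

First, c1 ⊕ c2 = (M1 ⊕ K) ⊕ (M2 ⊕ K) = M1 ⊕ M2, so the key drops out. Then M2 = (M1 ⊕ M2) ⊕ M1 over the first 3 bytes.
byte 0: (c8 ^ 24) ^ 6b = ec ^ 6b = 87
byte 1: (ed ^ 2e) ^ 65 = c3 ^ 65 = a6
byte 2: (a7 ^ 97) ^ 72 = 30 ^ 72 = 42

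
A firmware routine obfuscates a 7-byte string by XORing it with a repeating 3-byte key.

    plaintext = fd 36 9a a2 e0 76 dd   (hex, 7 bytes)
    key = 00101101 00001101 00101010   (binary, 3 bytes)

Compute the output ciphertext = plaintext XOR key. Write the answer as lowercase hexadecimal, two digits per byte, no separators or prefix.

The 3-byte key repeats, so the effective keystream is 2d 0d 2a 2d 0d 2a 2d.
byte 0: fd XOR 2d = d0
byte 1: 36 XOR 0d = 3b
byte 2: 9a XOR 2a = b0
byte 3: a2 XOR 2d = 8f
byte 4: e0 XOR 0d = ed
byte 5: 76 XOR 2a = 5c
byte 6: dd XOR 2d = f0

d03bb08fed5cf0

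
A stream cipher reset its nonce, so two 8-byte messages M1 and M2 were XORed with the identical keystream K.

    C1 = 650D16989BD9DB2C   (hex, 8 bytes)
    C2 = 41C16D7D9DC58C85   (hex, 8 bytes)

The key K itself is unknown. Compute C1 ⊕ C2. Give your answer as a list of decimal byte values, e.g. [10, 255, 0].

[36, 204, 123, 229, 6, 28, 87, 169]

C1 ⊕ C2 = (M1 ⊕ K) ⊕ (M2 ⊕ K) = M1 ⊕ M2 — the shared key cancels under XOR.
byte 0: 101 ^  65 =  36
byte 1:  13 ^ 193 = 204
byte 2:  22 ^ 109 = 123
byte 3: 152 ^ 125 = 229
byte 4: 155 ^ 157 =   6
byte 5: 217 ^ 197 =  28
byte 6: 219 ^ 140 =  87
byte 7:  44 ^ 133 = 169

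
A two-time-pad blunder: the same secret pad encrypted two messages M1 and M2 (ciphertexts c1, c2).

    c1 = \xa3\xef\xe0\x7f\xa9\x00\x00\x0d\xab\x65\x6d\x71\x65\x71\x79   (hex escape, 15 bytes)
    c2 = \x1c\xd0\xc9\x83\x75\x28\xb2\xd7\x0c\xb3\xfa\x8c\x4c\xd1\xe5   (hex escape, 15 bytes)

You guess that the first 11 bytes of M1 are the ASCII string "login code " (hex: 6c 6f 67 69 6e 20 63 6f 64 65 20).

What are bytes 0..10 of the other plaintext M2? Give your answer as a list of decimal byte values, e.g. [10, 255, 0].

First, c1 ⊕ c2 = (M1 ⊕ K) ⊕ (M2 ⊕ K) = M1 ⊕ M2, so the key drops out. Then M2 = (M1 ⊕ M2) ⊕ M1 over the first 11 bytes.
byte 0: (a3 xor 1c) xor 6c = bf xor 6c = d3
byte 1: (ef xor d0) xor 6f = 3f xor 6f = 50
byte 2: (e0 xor c9) xor 67 = 29 xor 67 = 4e
byte 3: (7f xor 83) xor 69 = fc xor 69 = 95
byte 4: (a9 xor 75) xor 6e = dc xor 6e = b2
byte 5: (00 xor 28) xor 20 = 28 xor 20 = 08
byte 6: (00 xor b2) xor 63 = b2 xor 63 = d1
byte 7: (0d xor d7) xor 6f = da xor 6f = b5
byte 8: (ab xor 0c) xor 64 = a7 xor 64 = c3
byte 9: (65 xor b3) xor 65 = d6 xor 65 = b3
byte 10: (6d xor fa) xor 20 = 97 xor 20 = b7

[211, 80, 78, 149, 178, 8, 209, 181, 195, 179, 183]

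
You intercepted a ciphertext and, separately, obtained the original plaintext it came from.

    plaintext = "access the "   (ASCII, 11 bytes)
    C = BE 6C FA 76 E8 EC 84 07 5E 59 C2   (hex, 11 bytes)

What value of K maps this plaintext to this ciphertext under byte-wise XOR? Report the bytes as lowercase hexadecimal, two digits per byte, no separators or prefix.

Since C = plaintext ⊕ K, XORing both sides with plaintext gives K = plaintext ⊕ C.
01100001 xor 10111110 = 11011111
01100011 xor 01101100 = 00001111
01100011 xor 11111010 = 10011001
01100101 xor 01110110 = 00010011
01110011 xor 11101000 = 10011011
01110011 xor 11101100 = 10011111
00100000 xor 10000100 = 10100100
01110100 xor 00000111 = 01110011
01101000 xor 01011110 = 00110110
01100101 xor 01011001 = 00111100
00100000 xor 11000010 = 11100010

df0f99139b9fa473363ce2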